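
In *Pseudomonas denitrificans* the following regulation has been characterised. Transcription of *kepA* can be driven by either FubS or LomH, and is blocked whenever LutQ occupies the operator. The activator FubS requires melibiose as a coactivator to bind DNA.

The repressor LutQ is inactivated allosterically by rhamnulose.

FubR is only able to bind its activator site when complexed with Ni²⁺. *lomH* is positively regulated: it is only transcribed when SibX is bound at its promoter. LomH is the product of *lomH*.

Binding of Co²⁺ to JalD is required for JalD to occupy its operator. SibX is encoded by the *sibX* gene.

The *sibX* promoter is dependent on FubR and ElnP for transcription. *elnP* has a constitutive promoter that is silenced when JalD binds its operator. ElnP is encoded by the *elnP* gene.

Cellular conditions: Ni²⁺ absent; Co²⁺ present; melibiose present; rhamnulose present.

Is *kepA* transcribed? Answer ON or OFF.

ON

Rhamnulose is present, so LutQ is inactive.
Melibiose is present, so FubS is active.
Ni²⁺ is absent, so FubR is inactive.
Co²⁺ is present, so JalD is active.
With repressor JalD bound, *elnP* is not transcribed.
So ElnP is not produced.
Required activator FubR is absent, so *sibX* is not transcribed.
So SibX is not produced.
Required activator SibX is absent, so *lomH* is not transcribed.
So LomH is not produced.
Activator FubS is present, so *kepA* is transcribed.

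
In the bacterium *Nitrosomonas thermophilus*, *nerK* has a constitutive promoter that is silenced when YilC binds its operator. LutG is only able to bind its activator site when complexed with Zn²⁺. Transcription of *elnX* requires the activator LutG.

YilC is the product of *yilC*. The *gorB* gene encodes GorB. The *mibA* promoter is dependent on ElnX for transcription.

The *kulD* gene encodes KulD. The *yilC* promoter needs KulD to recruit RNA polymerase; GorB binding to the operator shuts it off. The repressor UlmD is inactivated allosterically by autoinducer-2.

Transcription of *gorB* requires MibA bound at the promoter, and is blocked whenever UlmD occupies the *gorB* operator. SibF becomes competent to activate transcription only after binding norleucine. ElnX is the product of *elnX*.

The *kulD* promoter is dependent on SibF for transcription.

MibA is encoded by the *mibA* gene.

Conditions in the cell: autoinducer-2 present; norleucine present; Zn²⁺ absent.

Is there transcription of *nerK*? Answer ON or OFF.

Zn²⁺ is absent, so LutG is inactive.
Required activator LutG is absent, so *elnX* is not transcribed.
So ElnX is not produced.
Required activator ElnX is absent, so *mibA* is not transcribed.
So MibA is not produced.
Autoinducer-2 is present, so UlmD is inactive.
Required activator MibA is absent, so *gorB* is not transcribed.
So GorB is not produced.
Norleucine is present, so SibF is active.
No repressor is bound and SibF is active, so *kulD* is transcribed.
So KulD is produced and active.
No repressor is bound and KulD is active, so *yilC* is transcribed.
So YilC is produced and active.
With repressor YilC bound, *nerK* is not transcribed.

OFF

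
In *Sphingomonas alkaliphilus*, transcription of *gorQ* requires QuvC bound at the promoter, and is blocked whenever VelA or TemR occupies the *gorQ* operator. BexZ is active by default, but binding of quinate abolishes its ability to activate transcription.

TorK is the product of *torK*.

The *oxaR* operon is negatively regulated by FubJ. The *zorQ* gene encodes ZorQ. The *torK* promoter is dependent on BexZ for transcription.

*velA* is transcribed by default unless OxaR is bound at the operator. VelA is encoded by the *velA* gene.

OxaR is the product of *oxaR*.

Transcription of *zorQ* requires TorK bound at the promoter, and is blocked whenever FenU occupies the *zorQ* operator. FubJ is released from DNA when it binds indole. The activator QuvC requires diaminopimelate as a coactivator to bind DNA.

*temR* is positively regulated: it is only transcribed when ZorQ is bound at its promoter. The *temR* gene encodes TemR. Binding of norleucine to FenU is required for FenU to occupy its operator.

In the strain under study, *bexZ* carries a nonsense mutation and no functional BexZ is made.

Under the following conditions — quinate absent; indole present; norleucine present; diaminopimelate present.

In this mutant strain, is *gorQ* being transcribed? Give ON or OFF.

ON

Diaminopimelate is present, so QuvC is active.
Indole is present, so FubJ is inactive.
With no repressor bound, *oxaR* is transcribed.
So OxaR is produced and active.
With repressor OxaR bound, *velA* is not transcribed.
So VelA is not produced.
Norleucine is present, so FenU is active.
BexZ is non-functional in this strain, so it has no effect.
Required activator BexZ is absent, so *torK* is not transcribed.
So TorK is not produced.
With repressor FenU bound, *zorQ* is not transcribed.
So ZorQ is not produced.
Required activator ZorQ is absent, so *temR* is not transcribed.
So TemR is not produced.
No repressor is bound and QuvC is active, so *gorQ* is transcribed.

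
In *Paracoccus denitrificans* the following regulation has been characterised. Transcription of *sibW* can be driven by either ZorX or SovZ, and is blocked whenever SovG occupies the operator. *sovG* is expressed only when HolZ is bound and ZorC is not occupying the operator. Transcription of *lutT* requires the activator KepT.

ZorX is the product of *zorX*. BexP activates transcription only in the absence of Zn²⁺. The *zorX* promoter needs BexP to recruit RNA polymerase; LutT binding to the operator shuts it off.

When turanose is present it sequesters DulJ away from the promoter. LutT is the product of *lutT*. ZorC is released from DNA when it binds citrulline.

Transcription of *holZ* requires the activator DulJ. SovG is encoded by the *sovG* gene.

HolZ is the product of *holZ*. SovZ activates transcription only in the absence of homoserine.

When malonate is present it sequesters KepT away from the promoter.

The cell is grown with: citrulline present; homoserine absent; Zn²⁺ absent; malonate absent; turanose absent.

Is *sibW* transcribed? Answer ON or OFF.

OFF

Zn²⁺ is absent, so BexP is active.
Malonate is absent, so KepT is active.
No repressor is bound and KepT is active, so *lutT* is transcribed.
So LutT is produced and active.
With repressor LutT bound, *zorX* is not transcribed.
So ZorX is not produced.
Homoserine is absent, so SovZ is active.
Citrulline is present, so ZorC is inactive.
Turanose is absent, so DulJ is active.
No repressor is bound and DulJ is active, so *holZ* is transcribed.
So HolZ is produced and active.
No repressor is bound and HolZ is active, so *sovG* is transcribed.
So SovG is produced and active.
With repressor SovG bound, *sibW* is not transcribed.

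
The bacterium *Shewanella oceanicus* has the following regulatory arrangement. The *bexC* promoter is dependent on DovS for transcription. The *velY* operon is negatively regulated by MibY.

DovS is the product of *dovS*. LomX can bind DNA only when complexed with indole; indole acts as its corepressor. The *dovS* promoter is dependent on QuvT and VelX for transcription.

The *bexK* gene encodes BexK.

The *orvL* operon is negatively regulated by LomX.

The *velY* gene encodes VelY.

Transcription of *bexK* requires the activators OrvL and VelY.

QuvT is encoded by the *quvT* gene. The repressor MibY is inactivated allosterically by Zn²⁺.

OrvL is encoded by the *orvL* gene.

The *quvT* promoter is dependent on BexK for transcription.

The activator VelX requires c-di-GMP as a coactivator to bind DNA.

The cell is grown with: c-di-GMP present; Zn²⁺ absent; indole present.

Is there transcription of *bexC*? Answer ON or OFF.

OFF

Indole is present, so LomX is active.
With repressor LomX bound, *orvL* is not transcribed.
So OrvL is not produced.
Zn²⁺ is absent, so MibY is active.
With repressor MibY bound, *velY* is not transcribed.
So VelY is not produced.
Required activator OrvL is absent, so *bexK* is not transcribed.
So BexK is not produced.
Required activator BexK is absent, so *quvT* is not transcribed.
So QuvT is not produced.
c-di-GMP is present, so VelX is active.
Required activator QuvT is absent, so *dovS* is not transcribed.
So DovS is not produced.
Required activator DovS is absent, so *bexC* is not transcribed.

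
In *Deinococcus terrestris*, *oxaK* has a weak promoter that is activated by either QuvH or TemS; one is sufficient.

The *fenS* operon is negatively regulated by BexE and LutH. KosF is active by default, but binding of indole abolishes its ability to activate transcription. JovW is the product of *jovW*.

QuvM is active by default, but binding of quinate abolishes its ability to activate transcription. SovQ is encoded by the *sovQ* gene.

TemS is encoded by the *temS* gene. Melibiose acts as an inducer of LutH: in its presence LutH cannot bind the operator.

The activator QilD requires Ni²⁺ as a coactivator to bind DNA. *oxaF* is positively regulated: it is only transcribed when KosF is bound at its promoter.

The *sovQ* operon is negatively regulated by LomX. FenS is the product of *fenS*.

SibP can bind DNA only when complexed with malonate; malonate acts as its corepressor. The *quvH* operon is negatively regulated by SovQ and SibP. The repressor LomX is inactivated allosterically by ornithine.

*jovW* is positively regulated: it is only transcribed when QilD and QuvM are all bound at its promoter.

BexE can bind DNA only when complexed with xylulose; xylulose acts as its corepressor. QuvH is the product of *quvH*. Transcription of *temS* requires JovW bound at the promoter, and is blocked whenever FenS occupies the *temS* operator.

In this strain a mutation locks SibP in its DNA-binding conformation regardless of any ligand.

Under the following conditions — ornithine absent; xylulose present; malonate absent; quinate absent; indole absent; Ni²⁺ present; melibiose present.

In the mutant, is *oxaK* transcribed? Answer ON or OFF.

ON

Ornithine is absent, so LomX is active.
With repressor LomX bound, *sovQ* is not transcribed.
So SovQ is not produced.
SibP is constitutively active in this strain.
With repressor SibP bound, *quvH* is not transcribed.
So QuvH is not produced.
Ni²⁺ is present, so QilD is active.
Quinate is absent, so QuvM is active.
No repressor is bound and QilD and QuvM are active, so *jovW* is transcribed.
So JovW is produced and active.
Xylulose is present, so BexE is active.
Melibiose is present, so LutH is inactive.
With repressor BexE bound, *fenS* is not transcribed.
So FenS is not produced.
No repressor is bound and JovW is active, so *temS* is transcribed.
So TemS is produced and active.
Activator TemS is present, so *oxaK* is transcribed.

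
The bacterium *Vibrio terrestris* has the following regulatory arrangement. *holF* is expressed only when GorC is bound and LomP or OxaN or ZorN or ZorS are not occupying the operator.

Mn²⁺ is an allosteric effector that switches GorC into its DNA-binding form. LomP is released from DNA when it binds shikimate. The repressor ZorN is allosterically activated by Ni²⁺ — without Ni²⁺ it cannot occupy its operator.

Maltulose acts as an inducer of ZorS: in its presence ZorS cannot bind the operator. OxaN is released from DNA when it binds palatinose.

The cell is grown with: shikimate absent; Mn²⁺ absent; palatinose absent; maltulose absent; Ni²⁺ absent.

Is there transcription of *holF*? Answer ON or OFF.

OFF

Shikimate is absent, so LomP is active.
Palatinose is absent, so OxaN is active.
Ni²⁺ is absent, so ZorN is inactive.
Maltulose is absent, so ZorS is active.
Mn²⁺ is absent, so GorC is inactive.
With repressor LomP bound, *holF* is not transcribed.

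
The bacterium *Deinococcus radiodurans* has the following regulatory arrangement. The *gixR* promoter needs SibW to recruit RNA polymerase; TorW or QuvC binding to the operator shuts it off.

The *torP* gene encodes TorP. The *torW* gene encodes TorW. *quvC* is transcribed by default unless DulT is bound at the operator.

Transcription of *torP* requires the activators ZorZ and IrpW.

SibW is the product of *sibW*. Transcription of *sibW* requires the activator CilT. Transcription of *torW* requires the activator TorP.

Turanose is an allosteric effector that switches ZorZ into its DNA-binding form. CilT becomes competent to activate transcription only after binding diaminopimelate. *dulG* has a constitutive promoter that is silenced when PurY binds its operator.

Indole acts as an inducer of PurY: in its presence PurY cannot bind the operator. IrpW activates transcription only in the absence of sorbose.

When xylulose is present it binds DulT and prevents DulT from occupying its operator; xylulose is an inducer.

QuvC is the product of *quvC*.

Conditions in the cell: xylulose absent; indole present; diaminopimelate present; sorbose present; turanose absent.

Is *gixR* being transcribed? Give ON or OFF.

Diaminopimelate is present, so CilT is active.
No repressor is bound and CilT is active, so *sibW* is transcribed.
So SibW is produced and active.
Turanose is absent, so ZorZ is inactive.
Sorbose is present, so IrpW is inactive.
Required activator ZorZ is absent, so *torP* is not transcribed.
So TorP is not produced.
Required activator TorP is absent, so *torW* is not transcribed.
So TorW is not produced.
Xylulose is absent, so DulT is active.
With repressor DulT bound, *quvC* is not transcribed.
So QuvC is not produced.
No repressor is bound and SibW is active, so *gixR* is transcribed.

ON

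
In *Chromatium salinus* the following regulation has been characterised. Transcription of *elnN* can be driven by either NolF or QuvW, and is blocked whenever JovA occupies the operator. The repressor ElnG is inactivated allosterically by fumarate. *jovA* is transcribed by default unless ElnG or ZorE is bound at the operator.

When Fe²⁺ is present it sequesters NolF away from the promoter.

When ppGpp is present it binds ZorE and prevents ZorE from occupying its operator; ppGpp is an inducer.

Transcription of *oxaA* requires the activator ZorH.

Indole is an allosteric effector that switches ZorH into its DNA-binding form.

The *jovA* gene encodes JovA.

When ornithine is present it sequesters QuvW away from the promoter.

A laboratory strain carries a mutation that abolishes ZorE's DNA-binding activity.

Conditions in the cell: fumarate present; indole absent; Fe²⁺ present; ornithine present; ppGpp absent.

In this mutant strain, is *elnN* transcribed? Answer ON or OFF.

Fe²⁺ is present, so NolF is inactive.
Fumarate is present, so ElnG is inactive.
ZorE is non-functional in this strain, so it has no effect.
With no repressor bound, *jovA* is transcribed.
So JovA is produced and active.
Ornithine is present, so QuvW is inactive.
With repressor JovA bound, *elnN* is not transcribed.

OFF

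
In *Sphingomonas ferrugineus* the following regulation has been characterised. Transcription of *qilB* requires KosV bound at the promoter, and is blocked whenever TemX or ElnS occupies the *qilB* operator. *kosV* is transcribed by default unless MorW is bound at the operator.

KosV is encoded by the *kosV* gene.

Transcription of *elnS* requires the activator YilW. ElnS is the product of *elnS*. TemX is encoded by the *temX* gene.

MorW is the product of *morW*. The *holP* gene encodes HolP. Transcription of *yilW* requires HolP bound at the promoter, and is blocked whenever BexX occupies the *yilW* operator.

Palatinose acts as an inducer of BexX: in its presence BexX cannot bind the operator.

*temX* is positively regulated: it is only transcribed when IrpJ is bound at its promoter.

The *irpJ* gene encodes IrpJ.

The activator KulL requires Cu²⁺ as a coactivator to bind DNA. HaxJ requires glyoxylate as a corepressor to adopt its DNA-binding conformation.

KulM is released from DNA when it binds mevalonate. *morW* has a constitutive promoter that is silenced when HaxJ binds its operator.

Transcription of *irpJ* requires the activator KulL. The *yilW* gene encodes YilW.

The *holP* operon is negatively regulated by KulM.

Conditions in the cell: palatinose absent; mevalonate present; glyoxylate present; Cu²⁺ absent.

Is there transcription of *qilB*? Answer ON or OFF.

ON

Glyoxylate is present, so HaxJ is active.
With repressor HaxJ bound, *morW* is not transcribed.
So MorW is not produced.
With no repressor bound, *kosV* is transcribed.
So KosV is produced and active.
Cu²⁺ is absent, so KulL is inactive.
Required activator KulL is absent, so *irpJ* is not transcribed.
So IrpJ is not produced.
Required activator IrpJ is absent, so *temX* is not transcribed.
So TemX is not produced.
Mevalonate is present, so KulM is inactive.
With no repressor bound, *holP* is transcribed.
So HolP is produced and active.
Palatinose is absent, so BexX is active.
With repressor BexX bound, *yilW* is not transcribed.
So YilW is not produced.
Required activator YilW is absent, so *elnS* is not transcribed.
So ElnS is not produced.
No repressor is bound and KosV is active, so *qilB* is transcribed.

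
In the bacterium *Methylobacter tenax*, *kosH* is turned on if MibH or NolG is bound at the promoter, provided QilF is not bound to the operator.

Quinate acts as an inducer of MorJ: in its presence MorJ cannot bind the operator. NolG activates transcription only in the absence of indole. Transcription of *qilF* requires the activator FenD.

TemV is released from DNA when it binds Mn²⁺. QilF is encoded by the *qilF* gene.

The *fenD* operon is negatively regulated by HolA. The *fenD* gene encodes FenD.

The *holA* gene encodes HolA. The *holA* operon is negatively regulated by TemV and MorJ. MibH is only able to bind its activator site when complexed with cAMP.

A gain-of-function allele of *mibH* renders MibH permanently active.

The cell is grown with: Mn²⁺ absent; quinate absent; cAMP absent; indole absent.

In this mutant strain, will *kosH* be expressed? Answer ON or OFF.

Mn²⁺ is absent, so TemV is active.
Quinate is absent, so MorJ is active.
With repressor TemV bound, *holA* is not transcribed.
So HolA is not produced.
With no repressor bound, *fenD* is transcribed.
So FenD is produced and active.
No repressor is bound and FenD is active, so *qilF* is transcribed.
So QilF is produced and active.
MibH is constitutively active in this strain.
Indole is absent, so NolG is active.
With repressor QilF bound, *kosH* is not transcribed.

OFF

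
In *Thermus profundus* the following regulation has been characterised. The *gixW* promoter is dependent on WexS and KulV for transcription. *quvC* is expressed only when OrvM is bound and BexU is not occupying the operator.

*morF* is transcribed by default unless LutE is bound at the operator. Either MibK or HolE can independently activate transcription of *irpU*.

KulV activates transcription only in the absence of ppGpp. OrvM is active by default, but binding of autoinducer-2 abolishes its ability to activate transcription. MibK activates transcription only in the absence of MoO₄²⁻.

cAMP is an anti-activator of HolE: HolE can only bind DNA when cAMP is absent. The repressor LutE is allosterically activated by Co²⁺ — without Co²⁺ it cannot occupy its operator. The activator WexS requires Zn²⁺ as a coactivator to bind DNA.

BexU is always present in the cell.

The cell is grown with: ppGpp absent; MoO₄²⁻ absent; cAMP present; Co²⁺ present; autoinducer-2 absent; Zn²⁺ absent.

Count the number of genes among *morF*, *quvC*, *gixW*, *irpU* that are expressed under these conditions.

1

Co²⁺ is present, so LutE is active.
With repressor LutE bound, *morF* is not transcribed.
→ *morF* is OFF.
Autoinducer-2 is absent, so OrvM is active.
BexU is produced constitutively and is active.
With repressor BexU bound, *quvC* is not transcribed.
→ *quvC* is OFF.
Zn²⁺ is absent, so WexS is inactive.
ppGpp is absent, so KulV is active.
Required activator WexS is absent, so *gixW* is not transcribed.
→ *gixW* is OFF.
MoO₄²⁻ is absent, so MibK is active.
cAMP is present, so HolE is inactive.
Activator MibK is present, so *irpU* is transcribed.
→ *irpU* is ON.
1 of the 4 genes is transcribed.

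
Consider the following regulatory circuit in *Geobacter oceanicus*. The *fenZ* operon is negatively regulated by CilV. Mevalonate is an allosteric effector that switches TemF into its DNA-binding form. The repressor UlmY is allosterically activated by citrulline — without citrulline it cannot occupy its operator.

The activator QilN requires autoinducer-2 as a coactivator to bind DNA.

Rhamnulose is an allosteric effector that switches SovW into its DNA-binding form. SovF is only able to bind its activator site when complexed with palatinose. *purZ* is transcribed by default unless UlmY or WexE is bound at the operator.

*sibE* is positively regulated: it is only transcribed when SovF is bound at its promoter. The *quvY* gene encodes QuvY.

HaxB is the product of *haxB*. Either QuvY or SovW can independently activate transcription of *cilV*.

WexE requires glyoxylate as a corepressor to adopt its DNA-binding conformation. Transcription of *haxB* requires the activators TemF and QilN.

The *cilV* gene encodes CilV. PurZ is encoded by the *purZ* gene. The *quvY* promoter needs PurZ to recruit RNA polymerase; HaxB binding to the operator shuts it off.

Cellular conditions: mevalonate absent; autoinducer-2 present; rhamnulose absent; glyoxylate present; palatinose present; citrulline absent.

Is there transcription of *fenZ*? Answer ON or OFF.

ON

Mevalonate is absent, so TemF is inactive.
Autoinducer-2 is present, so QilN is active.
Required activator TemF is absent, so *haxB* is not transcribed.
So HaxB is not produced.
Citrulline is absent, so UlmY is inactive.
Glyoxylate is present, so WexE is active.
With repressor WexE bound, *purZ* is not transcribed.
So PurZ is not produced.
Required activator PurZ is absent, so *quvY* is not transcribed.
So QuvY is not produced.
Rhamnulose is absent, so SovW is inactive.
No activator is available at the *cilV* promoter, so *cilV* is not transcribed.
So CilV is not produced.
With no repressor bound, *fenZ* is transcribed.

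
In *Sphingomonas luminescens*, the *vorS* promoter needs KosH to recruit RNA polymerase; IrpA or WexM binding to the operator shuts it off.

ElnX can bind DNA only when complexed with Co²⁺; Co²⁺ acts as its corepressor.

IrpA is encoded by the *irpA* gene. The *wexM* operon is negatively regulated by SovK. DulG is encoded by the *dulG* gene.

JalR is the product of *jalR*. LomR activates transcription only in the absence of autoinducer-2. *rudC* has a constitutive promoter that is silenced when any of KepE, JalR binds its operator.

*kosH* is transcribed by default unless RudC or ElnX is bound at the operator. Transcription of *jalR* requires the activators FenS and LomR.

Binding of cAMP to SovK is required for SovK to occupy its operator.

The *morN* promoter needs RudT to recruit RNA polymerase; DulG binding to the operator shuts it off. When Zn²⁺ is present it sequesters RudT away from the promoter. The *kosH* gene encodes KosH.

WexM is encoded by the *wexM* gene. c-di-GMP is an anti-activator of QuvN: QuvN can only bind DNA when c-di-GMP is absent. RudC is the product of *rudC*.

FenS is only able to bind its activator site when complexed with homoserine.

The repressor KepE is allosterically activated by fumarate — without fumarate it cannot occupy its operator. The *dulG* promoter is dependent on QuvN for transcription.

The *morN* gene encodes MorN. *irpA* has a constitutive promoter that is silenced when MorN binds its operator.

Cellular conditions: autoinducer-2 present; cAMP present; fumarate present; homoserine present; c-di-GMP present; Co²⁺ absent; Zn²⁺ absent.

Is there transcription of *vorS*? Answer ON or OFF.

c-di-GMP is present, so QuvN is inactive.
Required activator QuvN is absent, so *dulG* is not transcribed.
So DulG is not produced.
Zn²⁺ is absent, so RudT is active.
No repressor is bound and RudT is active, so *morN* is transcribed.
So MorN is produced and active.
With repressor MorN bound, *irpA* is not transcribed.
So IrpA is not produced.
cAMP is present, so SovK is active.
With repressor SovK bound, *wexM* is not transcribed.
So WexM is not produced.
Fumarate is present, so KepE is active.
Homoserine is present, so FenS is active.
Autoinducer-2 is present, so LomR is inactive.
Required activator LomR is absent, so *jalR* is not transcribed.
So JalR is not produced.
With repressor KepE bound, *rudC* is not transcribed.
So RudC is not produced.
Co²⁺ is absent, so ElnX is inactive.
With no repressor bound, *kosH* is transcribed.
So KosH is produced and active.
No repressor is bound and KosH is active, so *vorS* is transcribed.

ON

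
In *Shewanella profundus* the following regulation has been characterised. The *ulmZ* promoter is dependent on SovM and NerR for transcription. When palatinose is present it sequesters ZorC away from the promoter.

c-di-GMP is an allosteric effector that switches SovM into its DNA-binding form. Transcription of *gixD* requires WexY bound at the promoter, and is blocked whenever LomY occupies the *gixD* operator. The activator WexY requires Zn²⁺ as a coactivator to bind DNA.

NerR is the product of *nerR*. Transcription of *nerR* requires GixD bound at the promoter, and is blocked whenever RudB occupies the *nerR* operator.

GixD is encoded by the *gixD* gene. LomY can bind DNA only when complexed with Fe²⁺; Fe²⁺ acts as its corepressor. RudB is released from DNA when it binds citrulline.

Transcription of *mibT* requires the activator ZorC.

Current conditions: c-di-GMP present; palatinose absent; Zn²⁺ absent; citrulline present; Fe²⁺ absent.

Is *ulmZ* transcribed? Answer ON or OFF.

OFF

c-di-GMP is present, so SovM is active.
Citrulline is present, so RudB is inactive.
Zn²⁺ is absent, so WexY is inactive.
Fe²⁺ is absent, so LomY is inactive.
Required activator WexY is absent, so *gixD* is not transcribed.
So GixD is not produced.
Required activator GixD is absent, so *nerR* is not transcribed.
So NerR is not produced.
Required activator NerR is absent, so *ulmZ* is not transcribed.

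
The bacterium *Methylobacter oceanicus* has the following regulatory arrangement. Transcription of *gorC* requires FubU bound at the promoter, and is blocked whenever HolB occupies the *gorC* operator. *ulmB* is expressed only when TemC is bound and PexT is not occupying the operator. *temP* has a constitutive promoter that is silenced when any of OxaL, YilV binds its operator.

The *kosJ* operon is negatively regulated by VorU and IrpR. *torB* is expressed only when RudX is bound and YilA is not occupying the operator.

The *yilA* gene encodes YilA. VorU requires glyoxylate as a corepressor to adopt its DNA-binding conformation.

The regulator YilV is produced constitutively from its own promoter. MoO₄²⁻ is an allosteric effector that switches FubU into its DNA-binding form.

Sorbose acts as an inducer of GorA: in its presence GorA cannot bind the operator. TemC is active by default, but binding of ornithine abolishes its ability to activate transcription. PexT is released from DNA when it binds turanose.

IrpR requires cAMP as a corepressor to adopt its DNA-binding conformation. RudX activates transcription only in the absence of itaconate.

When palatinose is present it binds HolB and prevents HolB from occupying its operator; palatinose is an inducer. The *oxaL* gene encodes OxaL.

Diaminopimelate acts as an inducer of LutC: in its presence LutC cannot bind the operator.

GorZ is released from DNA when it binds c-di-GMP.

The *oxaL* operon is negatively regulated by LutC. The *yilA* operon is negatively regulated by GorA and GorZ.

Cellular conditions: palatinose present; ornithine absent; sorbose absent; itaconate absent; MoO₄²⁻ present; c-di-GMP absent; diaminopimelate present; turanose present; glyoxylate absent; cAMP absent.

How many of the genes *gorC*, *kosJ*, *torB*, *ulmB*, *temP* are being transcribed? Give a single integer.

4

Palatinose is present, so HolB is inactive.
MoO₄²⁻ is present, so FubU is active.
No repressor is bound and FubU is active, so *gorC* is transcribed.
→ *gorC* is ON.
Glyoxylate is absent, so VorU is inactive.
cAMP is absent, so IrpR is inactive.
With no repressor bound, *kosJ* is transcribed.
→ *kosJ* is ON.
Sorbose is absent, so GorA is active.
c-di-GMP is absent, so GorZ is active.
With repressor GorA bound, *yilA* is not transcribed.
So YilA is not produced.
Itaconate is absent, so RudX is active.
No repressor is bound and RudX is active, so *torB* is transcribed.
→ *torB* is ON.
Ornithine is absent, so TemC is active.
Turanose is present, so PexT is inactive.
No repressor is bound and TemC is active, so *ulmB* is transcribed.
→ *ulmB* is ON.
Diaminopimelate is present, so LutC is inactive.
With no repressor bound, *oxaL* is transcribed.
So OxaL is produced and active.
YilV is produced constitutively and is active.
With repressor OxaL bound, *temP* is not transcribed.
→ *temP* is OFF.
4 of the 5 genes are transcribed.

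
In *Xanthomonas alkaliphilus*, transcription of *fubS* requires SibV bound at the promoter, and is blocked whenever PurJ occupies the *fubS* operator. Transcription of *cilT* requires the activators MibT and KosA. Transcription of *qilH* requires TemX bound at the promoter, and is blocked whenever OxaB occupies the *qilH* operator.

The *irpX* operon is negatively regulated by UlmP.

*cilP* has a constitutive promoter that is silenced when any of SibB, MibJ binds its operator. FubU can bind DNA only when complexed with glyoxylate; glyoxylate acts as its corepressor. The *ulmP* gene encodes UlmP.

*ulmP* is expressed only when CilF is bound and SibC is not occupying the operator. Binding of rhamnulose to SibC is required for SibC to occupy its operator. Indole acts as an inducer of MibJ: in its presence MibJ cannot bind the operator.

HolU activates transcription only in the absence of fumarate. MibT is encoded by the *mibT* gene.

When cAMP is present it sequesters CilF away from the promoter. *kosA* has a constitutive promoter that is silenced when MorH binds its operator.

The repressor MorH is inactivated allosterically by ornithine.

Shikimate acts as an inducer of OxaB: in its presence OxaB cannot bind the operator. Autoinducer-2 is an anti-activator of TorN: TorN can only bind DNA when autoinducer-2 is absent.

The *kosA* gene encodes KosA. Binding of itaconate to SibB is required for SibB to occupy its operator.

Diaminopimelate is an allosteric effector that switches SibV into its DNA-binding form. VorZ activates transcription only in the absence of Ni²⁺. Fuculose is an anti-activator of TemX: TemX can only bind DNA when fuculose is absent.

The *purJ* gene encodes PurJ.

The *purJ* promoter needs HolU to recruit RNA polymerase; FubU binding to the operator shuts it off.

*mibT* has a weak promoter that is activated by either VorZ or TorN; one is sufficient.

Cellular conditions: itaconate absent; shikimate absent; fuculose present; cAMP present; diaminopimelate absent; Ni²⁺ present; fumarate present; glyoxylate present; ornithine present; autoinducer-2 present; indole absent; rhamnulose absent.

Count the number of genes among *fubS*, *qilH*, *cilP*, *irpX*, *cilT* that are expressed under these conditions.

Diaminopimelate is absent, so SibV is inactive.
Fumarate is present, so HolU is inactive.
Glyoxylate is present, so FubU is active.
With repressor FubU bound, *purJ* is not transcribed.
So PurJ is not produced.
Required activator SibV is absent, so *fubS* is not transcribed.
→ *fubS* is OFF.
Fuculose is present, so TemX is inactive.
Shikimate is absent, so OxaB is active.
With repressor OxaB bound, *qilH* is not transcribed.
→ *qilH* is OFF.
Itaconate is absent, so SibB is inactive.
Indole is absent, so MibJ is active.
With repressor MibJ bound, *cilP* is not transcribed.
→ *cilP* is OFF.
cAMP is present, so CilF is inactive.
Rhamnulose is absent, so SibC is inactive.
Required activator CilF is absent, so *ulmP* is not transcribed.
So UlmP is not produced.
With no repressor bound, *irpX* is transcribed.
→ *irpX* is ON.
Ni²⁺ is present, so VorZ is inactive.
Autoinducer-2 is present, so TorN is inactive.
No activator is available at the *mibT* promoter, so *mibT* is not transcribed.
So MibT is not produced.
Ornithine is present, so MorH is inactive.
With no repressor bound, *kosA* is transcribed.
So KosA is produced and active.
Required activator MibT is absent, so *cilT* is not transcribed.
→ *cilT* is OFF.
1 of the 5 genes is transcribed.

1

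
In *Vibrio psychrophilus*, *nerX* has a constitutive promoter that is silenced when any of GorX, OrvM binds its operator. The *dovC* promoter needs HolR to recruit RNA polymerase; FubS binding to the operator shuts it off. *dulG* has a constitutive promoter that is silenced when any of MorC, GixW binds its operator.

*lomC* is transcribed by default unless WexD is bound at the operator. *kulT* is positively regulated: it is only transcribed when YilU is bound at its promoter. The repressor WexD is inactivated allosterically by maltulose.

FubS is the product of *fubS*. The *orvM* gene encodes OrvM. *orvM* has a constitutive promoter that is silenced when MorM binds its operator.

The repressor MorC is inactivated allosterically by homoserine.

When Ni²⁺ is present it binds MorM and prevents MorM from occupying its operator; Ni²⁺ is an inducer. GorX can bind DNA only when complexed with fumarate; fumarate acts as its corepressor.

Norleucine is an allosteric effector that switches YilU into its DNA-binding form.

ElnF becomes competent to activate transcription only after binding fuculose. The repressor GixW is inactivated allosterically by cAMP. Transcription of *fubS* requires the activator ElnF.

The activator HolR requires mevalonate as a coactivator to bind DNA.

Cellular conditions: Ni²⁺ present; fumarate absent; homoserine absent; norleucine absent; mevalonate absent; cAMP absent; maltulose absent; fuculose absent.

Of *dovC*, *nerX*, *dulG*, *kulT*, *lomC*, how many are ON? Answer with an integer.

0

Mevalonate is absent, so HolR is inactive.
Fuculose is absent, so ElnF is inactive.
Required activator ElnF is absent, so *fubS* is not transcribed.
So FubS is not produced.
Required activator HolR is absent, so *dovC* is not transcribed.
→ *dovC* is OFF.
Fumarate is absent, so GorX is inactive.
Ni²⁺ is present, so MorM is inactive.
With no repressor bound, *orvM* is transcribed.
So OrvM is produced and active.
With repressor OrvM bound, *nerX* is not transcribed.
→ *nerX* is OFF.
Homoserine is absent, so MorC is active.
cAMP is absent, so GixW is active.
With repressor MorC bound, *dulG* is not transcribed.
→ *dulG* is OFF.
Norleucine is absent, so YilU is inactive.
Required activator YilU is absent, so *kulT* is not transcribed.
→ *kulT* is OFF.
Maltulose is absent, so WexD is active.
With repressor WexD bound, *lomC* is not transcribed.
→ *lomC* is OFF.
0 of the 5 genes are transcribed.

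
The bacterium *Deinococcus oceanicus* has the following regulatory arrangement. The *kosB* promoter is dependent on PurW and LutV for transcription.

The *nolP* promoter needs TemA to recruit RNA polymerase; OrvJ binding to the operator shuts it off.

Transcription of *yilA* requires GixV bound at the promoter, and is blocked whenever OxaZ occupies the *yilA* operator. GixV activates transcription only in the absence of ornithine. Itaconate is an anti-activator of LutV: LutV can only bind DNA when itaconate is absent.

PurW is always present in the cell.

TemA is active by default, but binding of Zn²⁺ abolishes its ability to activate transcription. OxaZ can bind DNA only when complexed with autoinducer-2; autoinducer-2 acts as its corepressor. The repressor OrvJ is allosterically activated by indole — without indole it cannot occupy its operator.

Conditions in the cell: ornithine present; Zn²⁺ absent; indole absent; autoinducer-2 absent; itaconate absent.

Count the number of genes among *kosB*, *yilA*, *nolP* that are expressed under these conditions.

PurW is produced constitutively and is active.
Itaconate is absent, so LutV is active.
No repressor is bound and PurW and LutV are active, so *kosB* is transcribed.
→ *kosB* is ON.
Ornithine is present, so GixV is inactive.
Autoinducer-2 is absent, so OxaZ is inactive.
Required activator GixV is absent, so *yilA* is not transcribed.
→ *yilA* is OFF.
Zn²⁺ is absent, so TemA is active.
Indole is absent, so OrvJ is inactive.
No repressor is bound and TemA is active, so *nolP* is transcribed.
→ *nolP* is ON.
2 of the 3 genes are transcribed.

2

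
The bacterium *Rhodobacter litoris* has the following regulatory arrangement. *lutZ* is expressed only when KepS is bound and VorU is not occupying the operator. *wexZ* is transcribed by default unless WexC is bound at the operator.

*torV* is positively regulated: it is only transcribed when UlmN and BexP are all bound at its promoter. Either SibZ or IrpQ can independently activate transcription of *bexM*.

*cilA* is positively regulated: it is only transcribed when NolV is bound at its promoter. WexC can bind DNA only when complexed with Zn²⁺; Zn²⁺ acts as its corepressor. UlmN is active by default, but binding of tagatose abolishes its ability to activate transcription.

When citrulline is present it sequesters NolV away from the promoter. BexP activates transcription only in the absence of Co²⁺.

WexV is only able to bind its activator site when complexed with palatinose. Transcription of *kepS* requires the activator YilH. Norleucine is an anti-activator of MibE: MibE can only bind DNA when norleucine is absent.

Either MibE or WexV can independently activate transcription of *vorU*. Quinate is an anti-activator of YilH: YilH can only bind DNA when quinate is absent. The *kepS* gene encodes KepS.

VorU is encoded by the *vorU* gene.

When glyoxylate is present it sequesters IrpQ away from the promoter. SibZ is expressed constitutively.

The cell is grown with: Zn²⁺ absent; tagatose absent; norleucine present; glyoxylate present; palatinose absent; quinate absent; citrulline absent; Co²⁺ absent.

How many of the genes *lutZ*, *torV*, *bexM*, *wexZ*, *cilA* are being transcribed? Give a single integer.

5

Norleucine is present, so MibE is inactive.
Palatinose is absent, so WexV is inactive.
No activator is available at the *vorU* promoter, so *vorU* is not transcribed.
So VorU is not produced.
Quinate is absent, so YilH is active.
No repressor is bound and YilH is active, so *kepS* is transcribed.
So KepS is produced and active.
No repressor is bound and KepS is active, so *lutZ* is transcribed.
→ *lutZ* is ON.
Tagatose is absent, so UlmN is active.
Co²⁺ is absent, so BexP is active.
No repressor is bound and UlmN and BexP are active, so *torV* is transcribed.
→ *torV* is ON.
SibZ is produced constitutively and is active.
Glyoxylate is present, so IrpQ is inactive.
Activator SibZ is present, so *bexM* is transcribed.
→ *bexM* is ON.
Zn²⁺ is absent, so WexC is inactive.
With no repressor bound, *wexZ* is transcribed.
→ *wexZ* is ON.
Citrulline is absent, so NolV is active.
No repressor is bound and NolV is active, so *cilA* is transcribed.
→ *cilA* is ON.
5 of the 5 genes are transcribed.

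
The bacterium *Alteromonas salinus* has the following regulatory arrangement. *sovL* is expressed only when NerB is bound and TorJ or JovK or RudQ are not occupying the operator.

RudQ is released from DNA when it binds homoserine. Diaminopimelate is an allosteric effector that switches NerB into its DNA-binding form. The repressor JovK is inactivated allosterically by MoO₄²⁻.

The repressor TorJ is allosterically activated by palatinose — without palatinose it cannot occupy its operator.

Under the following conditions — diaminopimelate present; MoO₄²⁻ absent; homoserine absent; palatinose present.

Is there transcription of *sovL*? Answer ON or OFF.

OFF

Diaminopimelate is present, so NerB is active.
Palatinose is present, so TorJ is active.
MoO₄²⁻ is absent, so JovK is active.
Homoserine is absent, so RudQ is active.
With repressor TorJ bound, *sovL* is not transcribed.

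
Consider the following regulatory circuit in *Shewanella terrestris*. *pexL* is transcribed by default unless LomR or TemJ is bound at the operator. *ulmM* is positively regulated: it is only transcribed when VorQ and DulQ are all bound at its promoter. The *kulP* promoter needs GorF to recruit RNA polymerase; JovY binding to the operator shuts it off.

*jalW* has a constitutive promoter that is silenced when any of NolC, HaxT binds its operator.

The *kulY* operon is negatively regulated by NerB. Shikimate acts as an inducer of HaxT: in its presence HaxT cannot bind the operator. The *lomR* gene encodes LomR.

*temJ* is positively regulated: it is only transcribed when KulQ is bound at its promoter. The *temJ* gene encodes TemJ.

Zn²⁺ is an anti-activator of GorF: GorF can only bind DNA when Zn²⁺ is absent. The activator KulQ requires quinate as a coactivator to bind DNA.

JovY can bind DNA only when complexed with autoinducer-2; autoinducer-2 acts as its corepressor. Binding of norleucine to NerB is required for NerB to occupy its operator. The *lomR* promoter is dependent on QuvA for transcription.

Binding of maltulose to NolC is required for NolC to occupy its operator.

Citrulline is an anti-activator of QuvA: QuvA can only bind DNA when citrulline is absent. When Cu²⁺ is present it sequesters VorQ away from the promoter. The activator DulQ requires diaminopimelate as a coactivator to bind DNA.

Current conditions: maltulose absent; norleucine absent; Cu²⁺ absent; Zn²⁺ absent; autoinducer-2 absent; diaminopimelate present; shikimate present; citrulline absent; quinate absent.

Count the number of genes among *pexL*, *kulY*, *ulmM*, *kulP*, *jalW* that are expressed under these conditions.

4

Citrulline is absent, so QuvA is active.
No repressor is bound and QuvA is active, so *lomR* is transcribed.
So LomR is produced and active.
Quinate is absent, so KulQ is inactive.
Required activator KulQ is absent, so *temJ* is not transcribed.
So TemJ is not produced.
With repressor LomR bound, *pexL* is not transcribed.
→ *pexL* is OFF.
Norleucine is absent, so NerB is inactive.
With no repressor bound, *kulY* is transcribed.
→ *kulY* is ON.
Cu²⁺ is absent, so VorQ is active.
Diaminopimelate is present, so DulQ is active.
No repressor is bound and VorQ and DulQ are active, so *ulmM* is transcribed.
→ *ulmM* is ON.
Autoinducer-2 is absent, so JovY is inactive.
Zn²⁺ is absent, so GorF is active.
No repressor is bound and GorF is active, so *kulP* is transcribed.
→ *kulP* is ON.
Maltulose is absent, so NolC is inactive.
Shikimate is present, so HaxT is inactive.
With no repressor bound, *jalW* is transcribed.
→ *jalW* is ON.
4 of the 5 genes are transcribed.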